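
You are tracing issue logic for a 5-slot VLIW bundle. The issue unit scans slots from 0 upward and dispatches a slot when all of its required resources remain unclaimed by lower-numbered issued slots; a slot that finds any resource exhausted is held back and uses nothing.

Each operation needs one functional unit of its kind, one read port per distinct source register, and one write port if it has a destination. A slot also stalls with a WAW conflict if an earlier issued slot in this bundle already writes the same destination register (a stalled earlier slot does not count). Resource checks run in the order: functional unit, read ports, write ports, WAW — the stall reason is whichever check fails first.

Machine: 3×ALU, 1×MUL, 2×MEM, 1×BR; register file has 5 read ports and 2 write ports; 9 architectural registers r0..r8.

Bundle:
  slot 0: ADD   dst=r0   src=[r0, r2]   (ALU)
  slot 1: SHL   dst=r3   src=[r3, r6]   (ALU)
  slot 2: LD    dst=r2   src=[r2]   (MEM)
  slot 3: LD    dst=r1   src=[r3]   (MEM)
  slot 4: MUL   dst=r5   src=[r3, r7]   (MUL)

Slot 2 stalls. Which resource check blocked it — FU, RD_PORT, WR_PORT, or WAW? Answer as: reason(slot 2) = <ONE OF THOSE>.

reason(slot 2) = WR_PORT

(0) want 1×ALU +2rd +1wr — yes → AL2|MU1|ME2|BR1|rd3|wr1
(1) want 1×ALU +2rd +1wr — yes → AL1|MU1|ME2|BR1|rd1|wr0
(2) want 1×MEM +1rd +1wr — WR_PORT → AL1|MU1|ME2|BR1|rd1|wr0
(3) want 1×MEM +1rd +1wr — WR_PORT → AL1|MU1|ME2|BR1|rd1|wr0
(4) want 1×MUL +2rd +1wr — RD_PORT → AL1|MU1|ME2|BR1|rd1|wr0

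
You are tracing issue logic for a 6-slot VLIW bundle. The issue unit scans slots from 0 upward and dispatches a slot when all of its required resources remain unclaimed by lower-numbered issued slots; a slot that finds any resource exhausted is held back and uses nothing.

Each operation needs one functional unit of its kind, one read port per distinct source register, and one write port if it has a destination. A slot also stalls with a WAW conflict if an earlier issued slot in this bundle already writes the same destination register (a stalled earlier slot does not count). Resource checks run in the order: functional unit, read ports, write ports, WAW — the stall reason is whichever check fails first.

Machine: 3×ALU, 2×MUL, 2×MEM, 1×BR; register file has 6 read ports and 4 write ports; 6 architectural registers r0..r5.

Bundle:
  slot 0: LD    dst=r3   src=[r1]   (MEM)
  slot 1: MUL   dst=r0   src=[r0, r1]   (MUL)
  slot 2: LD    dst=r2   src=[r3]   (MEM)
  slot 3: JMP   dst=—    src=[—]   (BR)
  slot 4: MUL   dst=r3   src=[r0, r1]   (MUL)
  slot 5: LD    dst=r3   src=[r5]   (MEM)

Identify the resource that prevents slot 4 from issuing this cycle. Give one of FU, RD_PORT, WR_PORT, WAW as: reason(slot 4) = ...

(0) want 1×MEM +1rd +1wr — yes → AL3|MU2|ME1|BR1|rd5|wr3
(1) want 1×MUL +2rd +1wr — yes → AL3|MU1|ME1|BR1|rd3|wr2
(2) want 1×MEM +1rd +1wr — yes → AL3|MU1|ME0|BR1|rd2|wr1
(3) want 1×BR +0rd +0wr — yes → AL3|MU1|ME0|BR0|rd2|wr1
(4) want 1×MUL +2rd +1wr — WAW → AL3|MU1|ME0|BR0|rd2|wr1
(5) want 1×MEM +1rd +1wr — FU → AL3|MU1|ME0|BR0|rd2|wr1

reason(slot 4) = WAW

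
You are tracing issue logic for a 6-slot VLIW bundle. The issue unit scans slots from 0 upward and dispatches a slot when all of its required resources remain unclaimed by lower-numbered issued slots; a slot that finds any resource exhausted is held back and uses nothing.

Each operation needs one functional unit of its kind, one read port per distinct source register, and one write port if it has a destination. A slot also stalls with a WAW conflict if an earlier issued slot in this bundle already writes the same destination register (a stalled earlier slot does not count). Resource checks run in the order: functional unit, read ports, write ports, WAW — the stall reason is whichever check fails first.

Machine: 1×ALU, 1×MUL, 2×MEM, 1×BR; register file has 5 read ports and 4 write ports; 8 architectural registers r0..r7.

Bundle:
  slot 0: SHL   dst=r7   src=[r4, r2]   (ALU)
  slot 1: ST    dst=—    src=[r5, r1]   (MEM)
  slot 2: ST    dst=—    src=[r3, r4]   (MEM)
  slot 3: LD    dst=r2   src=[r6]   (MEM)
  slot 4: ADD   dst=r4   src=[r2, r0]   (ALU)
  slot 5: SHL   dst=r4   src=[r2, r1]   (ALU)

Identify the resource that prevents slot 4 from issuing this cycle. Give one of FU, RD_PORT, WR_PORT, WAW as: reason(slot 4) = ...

[0] ALU needs rd=2 wr=1: ok; after: ALU=0 MUL=1 MEM=2 BR=1, R=3, W=3
[1] MEM needs rd=2 wr=0: ok; after: ALU=0 MUL=1 MEM=1 BR=1, R=1, W=3
[2] MEM needs rd=2 wr=0: RD_PORT; after: ALU=0 MUL=1 MEM=1 BR=1, R=1, W=3
[3] MEM needs rd=1 wr=1: ok; after: ALU=0 MUL=1 MEM=0 BR=1, R=0, W=2
[4] ALU needs rd=2 wr=1: FU; after: ALU=0 MUL=1 MEM=0 BR=1, R=0, W=2
[5] ALU needs rd=2 wr=1: FU; after: ALU=0 MUL=1 MEM=0 BR=1, R=0, W=2

reason(slot 4) = FU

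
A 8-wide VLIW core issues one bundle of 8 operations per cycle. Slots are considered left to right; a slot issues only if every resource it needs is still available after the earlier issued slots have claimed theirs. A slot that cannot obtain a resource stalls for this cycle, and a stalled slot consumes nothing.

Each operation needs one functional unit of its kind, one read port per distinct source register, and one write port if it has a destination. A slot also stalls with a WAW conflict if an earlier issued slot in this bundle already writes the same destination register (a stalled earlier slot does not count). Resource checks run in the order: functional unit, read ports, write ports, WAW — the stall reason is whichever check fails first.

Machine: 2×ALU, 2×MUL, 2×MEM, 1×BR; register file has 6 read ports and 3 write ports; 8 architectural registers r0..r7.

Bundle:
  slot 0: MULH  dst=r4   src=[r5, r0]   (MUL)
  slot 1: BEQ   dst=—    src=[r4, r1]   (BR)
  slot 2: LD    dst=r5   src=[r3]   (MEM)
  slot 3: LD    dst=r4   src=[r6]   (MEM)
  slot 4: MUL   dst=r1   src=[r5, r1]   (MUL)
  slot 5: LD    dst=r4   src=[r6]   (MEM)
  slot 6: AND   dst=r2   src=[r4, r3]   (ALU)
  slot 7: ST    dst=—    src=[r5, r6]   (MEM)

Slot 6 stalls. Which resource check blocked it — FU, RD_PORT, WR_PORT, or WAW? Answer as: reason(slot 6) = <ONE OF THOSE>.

reason(slot 6) = RD_PORT

  0. MUL→r4 ⇒ go  {2A/1Mu/2Ld/1B | 4r 2w}
  1. BR ⇒ go  {2A/1Mu/2Ld/0B | 2r 2w}
  2. MEM→r5 ⇒ go  {2A/1Mu/1Ld/0B | 1r 1w}
  3. MEM→r4 ⇒ no(WAW)  {2A/1Mu/1Ld/0B | 1r 1w}
  4. MUL→r1 ⇒ no(RD_PORT)  {2A/1Mu/1Ld/0B | 1r 1w}
  5. MEM→r4 ⇒ no(WAW)  {2A/1Mu/1Ld/0B | 1r 1w}
  6. ALU→r2 ⇒ no(RD_PORT)  {2A/1Mu/1Ld/0B | 1r 1w}
  7. MEM ⇒ no(RD_PORT)  {2A/1Mu/1Ld/0B | 1r 1w}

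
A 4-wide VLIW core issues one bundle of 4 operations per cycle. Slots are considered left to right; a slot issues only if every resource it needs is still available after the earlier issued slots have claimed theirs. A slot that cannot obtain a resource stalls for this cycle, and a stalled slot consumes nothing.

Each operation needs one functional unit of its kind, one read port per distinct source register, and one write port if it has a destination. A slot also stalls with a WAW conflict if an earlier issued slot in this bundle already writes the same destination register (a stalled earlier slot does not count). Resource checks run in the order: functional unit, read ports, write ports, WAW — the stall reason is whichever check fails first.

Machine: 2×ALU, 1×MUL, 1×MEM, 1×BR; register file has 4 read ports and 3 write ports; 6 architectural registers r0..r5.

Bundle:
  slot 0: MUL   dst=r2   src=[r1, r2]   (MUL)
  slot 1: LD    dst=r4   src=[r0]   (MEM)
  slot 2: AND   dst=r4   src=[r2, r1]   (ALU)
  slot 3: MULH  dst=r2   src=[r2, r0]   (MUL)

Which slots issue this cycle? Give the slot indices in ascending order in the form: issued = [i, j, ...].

issued = [0, 1]

(0) want 1×MUL +2rd +1wr — yes → AL2|MU0|ME1|BR1|rd2|wr2
(1) want 1×MEM +1rd +1wr — yes → AL2|MU0|ME0|BR1|rd1|wr1
(2) want 1×ALU +2rd +1wr — RD_PORT → AL2|MU0|ME0|BR1|rd1|wr1
(3) want 1×MUL +2rd +1wr — FU → AL2|MU0|ME0|BR1|rd1|wr1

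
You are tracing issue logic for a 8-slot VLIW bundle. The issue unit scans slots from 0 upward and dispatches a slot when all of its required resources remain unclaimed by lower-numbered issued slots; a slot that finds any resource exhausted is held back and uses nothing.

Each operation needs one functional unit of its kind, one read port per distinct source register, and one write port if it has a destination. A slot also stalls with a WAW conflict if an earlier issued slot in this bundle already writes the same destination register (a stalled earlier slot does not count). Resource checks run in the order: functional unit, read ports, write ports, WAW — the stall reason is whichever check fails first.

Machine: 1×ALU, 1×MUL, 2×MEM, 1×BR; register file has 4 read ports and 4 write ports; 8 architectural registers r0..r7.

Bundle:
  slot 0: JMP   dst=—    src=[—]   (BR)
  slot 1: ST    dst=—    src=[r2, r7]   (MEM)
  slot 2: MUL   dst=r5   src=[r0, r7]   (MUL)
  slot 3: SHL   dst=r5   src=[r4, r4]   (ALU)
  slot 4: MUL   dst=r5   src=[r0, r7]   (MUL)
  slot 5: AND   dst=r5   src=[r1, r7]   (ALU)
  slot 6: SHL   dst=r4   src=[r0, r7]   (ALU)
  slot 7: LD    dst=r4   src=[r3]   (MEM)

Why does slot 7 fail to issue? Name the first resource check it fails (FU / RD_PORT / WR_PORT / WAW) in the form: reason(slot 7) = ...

reason(slot 7) = RD_PORT

(0) want 1×BR +0rd +0wr — yes → AL1|MU1|ME2|BR0|rd4|wr4
(1) want 1×MEM +2rd +0wr — yes → AL1|MU1|ME1|BR0|rd2|wr4
(2) want 1×MUL +2rd +1wr — yes → AL1|MU0|ME1|BR0|rd0|wr3
(3) want 1×ALU +1rd +1wr — RD_PORT → AL1|MU0|ME1|BR0|rd0|wr3
(4) want 1×MUL +2rd +1wr — FU → AL1|MU0|ME1|BR0|rd0|wr3
(5) want 1×ALU +2rd +1wr — RD_PORT → AL1|MU0|ME1|BR0|rd0|wr3
(6) want 1×ALU +2rd +1wr — RD_PORT → AL1|MU0|ME1|BR0|rd0|wr3
(7) want 1×MEM +1rd +1wr — RD_PORT → AL1|MU0|ME1|BR0|rd0|wr3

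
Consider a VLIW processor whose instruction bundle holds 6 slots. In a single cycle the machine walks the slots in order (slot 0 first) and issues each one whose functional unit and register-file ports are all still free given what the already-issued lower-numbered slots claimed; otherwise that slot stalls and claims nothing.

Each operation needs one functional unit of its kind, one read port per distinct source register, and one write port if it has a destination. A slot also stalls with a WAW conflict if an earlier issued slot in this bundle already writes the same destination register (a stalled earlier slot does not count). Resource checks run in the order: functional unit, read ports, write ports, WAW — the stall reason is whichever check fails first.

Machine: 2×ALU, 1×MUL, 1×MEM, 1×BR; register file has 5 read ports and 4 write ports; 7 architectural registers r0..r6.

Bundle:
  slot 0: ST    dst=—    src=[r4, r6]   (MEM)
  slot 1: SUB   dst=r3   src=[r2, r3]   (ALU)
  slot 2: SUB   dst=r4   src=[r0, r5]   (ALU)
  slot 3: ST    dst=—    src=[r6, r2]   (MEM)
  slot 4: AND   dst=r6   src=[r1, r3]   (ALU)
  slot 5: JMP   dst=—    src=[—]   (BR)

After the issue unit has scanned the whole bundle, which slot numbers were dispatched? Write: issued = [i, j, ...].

issued = [0, 1, 5]

[0] MEM needs rd=2 wr=0: ok; after: ALU=2 MUL=1 MEM=0 BR=1, R=3, W=4
[1] ALU needs rd=2 wr=1: ok; after: ALU=1 MUL=1 MEM=0 BR=1, R=1, W=3
[2] ALU needs rd=2 wr=1: RD_PORT; after: ALU=1 MUL=1 MEM=0 BR=1, R=1, W=3
[3] MEM needs rd=2 wr=0: FU; after: ALU=1 MUL=1 MEM=0 BR=1, R=1, W=3
[4] ALU needs rd=2 wr=1: RD_PORT; after: ALU=1 MUL=1 MEM=0 BR=1, R=1, W=3
[5] BR needs rd=0 wr=0: ok; after: ALU=1 MUL=1 MEM=0 BR=0, R=1, W=3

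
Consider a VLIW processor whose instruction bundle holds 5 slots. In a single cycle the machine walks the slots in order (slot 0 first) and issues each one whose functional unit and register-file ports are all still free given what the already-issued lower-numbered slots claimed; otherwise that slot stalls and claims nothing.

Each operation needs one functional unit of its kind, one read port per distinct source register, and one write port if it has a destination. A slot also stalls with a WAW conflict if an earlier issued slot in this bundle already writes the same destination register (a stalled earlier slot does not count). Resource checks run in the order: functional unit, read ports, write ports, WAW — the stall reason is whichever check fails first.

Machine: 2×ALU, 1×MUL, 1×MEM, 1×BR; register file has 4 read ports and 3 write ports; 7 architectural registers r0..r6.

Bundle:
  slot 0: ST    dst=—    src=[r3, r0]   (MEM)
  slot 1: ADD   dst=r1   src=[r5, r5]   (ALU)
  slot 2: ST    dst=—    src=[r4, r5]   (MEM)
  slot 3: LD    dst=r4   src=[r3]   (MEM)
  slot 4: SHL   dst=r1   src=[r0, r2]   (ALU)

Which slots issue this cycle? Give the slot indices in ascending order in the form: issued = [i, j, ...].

slot 0 (MEM): ISSUE — free A2,Mu1,Ld0,B1 rp2 wp3
slot 1 (ALU): ISSUE — free A1,Mu1,Ld0,B1 rp1 wp2
slot 2 (MEM): stall FU — free A1,Mu1,Ld0,B1 rp1 wp2
slot 3 (MEM): stall FU — free A1,Mu1,Ld0,B1 rp1 wp2
slot 4 (ALU): stall RD_PORT — free A1,Mu1,Ld0,B1 rp1 wp2

issued = [0, 1]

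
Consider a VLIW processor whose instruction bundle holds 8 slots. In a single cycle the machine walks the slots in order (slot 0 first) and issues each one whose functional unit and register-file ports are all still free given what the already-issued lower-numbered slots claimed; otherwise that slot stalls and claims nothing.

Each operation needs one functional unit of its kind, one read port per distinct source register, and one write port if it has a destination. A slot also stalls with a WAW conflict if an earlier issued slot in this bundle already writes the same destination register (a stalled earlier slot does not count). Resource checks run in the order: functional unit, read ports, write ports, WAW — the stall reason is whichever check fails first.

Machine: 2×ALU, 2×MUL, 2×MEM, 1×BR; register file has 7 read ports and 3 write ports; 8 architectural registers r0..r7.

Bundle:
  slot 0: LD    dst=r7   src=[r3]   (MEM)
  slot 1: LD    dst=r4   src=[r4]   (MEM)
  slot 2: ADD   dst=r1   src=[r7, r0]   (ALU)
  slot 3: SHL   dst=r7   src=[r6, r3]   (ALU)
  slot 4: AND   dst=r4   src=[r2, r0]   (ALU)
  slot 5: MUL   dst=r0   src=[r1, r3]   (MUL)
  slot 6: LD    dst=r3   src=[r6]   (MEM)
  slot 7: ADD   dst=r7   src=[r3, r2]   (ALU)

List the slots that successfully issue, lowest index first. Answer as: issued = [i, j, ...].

issued = [0, 1, 2]

  0. MEM→r7 ⇒ go  {2A/2Mu/1Ld/1B | 6r 2w}
  1. MEM→r4 ⇒ go  {2A/2Mu/0Ld/1B | 5r 1w}
  2. ALU→r1 ⇒ go  {1A/2Mu/0Ld/1B | 3r 0w}
  3. ALU→r7 ⇒ no(WR_PORT)  {1A/2Mu/0Ld/1B | 3r 0w}
  4. ALU→r4 ⇒ no(WR_PORT)  {1A/2Mu/0Ld/1B | 3r 0w}
  5. MUL→r0 ⇒ no(WR_PORT)  {1A/2Mu/0Ld/1B | 3r 0w}
  6. MEM→r3 ⇒ no(FU)  {1A/2Mu/0Ld/1B | 3r 0w}
  7. ALU→r7 ⇒ no(WR_PORT)  {1A/2Mu/0Ld/1B | 3r 0w}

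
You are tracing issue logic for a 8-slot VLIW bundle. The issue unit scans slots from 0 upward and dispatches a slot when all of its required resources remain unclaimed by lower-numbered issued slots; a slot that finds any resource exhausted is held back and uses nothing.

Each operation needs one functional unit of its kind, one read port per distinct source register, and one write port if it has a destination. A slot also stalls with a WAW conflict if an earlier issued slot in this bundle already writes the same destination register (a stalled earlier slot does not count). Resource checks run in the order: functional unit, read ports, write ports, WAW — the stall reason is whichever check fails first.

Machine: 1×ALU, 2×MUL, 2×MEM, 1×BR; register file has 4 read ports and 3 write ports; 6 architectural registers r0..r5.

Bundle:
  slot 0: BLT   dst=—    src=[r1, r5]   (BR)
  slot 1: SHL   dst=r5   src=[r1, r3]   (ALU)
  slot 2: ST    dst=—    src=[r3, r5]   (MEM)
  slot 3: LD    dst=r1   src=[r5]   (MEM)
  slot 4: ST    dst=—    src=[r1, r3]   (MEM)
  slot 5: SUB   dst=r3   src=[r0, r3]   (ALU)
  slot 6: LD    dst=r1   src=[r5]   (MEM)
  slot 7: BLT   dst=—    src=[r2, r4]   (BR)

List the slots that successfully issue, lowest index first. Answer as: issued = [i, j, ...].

issued = [0, 1]

  0. BR ⇒ go  {1A/2Mu/2Ld/0B | 2r 3w}
  1. ALU→r5 ⇒ go  {0A/2Mu/2Ld/0B | 0r 2w}
  2. MEM ⇒ no(RD_PORT)  {0A/2Mu/2Ld/0B | 0r 2w}
  3. MEM→r1 ⇒ no(RD_PORT)  {0A/2Mu/2Ld/0B | 0r 2w}
  4. MEM ⇒ no(RD_PORT)  {0A/2Mu/2Ld/0B | 0r 2w}
  5. ALU→r3 ⇒ no(FU)  {0A/2Mu/2Ld/0B | 0r 2w}
  6. MEM→r1 ⇒ no(RD_PORT)  {0A/2Mu/2Ld/0B | 0r 2w}
  7. BR ⇒ no(FU)  {0A/2Mu/2Ld/0B | 0r 2w}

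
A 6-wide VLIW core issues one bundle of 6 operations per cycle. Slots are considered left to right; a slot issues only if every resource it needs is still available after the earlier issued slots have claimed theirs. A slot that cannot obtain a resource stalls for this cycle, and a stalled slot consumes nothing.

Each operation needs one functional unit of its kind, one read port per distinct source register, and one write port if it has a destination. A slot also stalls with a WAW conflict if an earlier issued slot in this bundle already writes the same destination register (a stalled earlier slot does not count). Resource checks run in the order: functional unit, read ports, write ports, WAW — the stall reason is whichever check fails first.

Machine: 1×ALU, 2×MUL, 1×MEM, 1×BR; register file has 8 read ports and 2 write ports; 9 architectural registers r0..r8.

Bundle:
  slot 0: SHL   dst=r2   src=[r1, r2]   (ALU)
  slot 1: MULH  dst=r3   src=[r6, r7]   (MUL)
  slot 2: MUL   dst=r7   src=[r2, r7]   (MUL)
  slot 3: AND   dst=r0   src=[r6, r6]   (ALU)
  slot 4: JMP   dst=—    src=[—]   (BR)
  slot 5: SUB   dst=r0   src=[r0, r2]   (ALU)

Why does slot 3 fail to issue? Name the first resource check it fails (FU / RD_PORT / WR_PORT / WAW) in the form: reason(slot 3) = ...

[0] ALU needs rd=2 wr=1: ok; after: ALU=0 MUL=2 MEM=1 BR=1, R=6, W=1
[1] MUL needs rd=2 wr=1: ok; after: ALU=0 MUL=1 MEM=1 BR=1, R=4, W=0
[2] MUL needs rd=2 wr=1: WR_PORT; after: ALU=0 MUL=1 MEM=1 BR=1, R=4, W=0
[3] ALU needs rd=1 wr=1: FU; after: ALU=0 MUL=1 MEM=1 BR=1, R=4, W=0
[4] BR needs rd=0 wr=0: ok; after: ALU=0 MUL=1 MEM=1 BR=0, R=4, W=0
[5] ALU needs rd=2 wr=1: FU; after: ALU=0 MUL=1 MEM=1 BR=0, R=4, W=0

reason(slot 3) = FU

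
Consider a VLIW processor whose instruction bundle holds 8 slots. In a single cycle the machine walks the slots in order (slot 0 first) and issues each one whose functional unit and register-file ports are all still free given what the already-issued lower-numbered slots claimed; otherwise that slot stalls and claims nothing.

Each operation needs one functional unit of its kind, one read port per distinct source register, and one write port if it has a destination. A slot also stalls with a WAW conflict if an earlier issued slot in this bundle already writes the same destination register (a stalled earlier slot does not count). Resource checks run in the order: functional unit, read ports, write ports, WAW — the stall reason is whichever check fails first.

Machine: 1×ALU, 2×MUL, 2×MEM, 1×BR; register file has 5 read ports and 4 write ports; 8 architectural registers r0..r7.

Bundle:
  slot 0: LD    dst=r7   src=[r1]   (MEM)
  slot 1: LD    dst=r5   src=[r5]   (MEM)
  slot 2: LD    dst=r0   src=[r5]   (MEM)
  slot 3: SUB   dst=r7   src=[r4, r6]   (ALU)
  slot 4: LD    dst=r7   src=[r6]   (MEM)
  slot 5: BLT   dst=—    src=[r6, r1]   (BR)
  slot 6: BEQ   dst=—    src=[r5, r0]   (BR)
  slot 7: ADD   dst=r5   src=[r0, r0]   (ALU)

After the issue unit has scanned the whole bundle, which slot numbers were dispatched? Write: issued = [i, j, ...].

issued = [0, 1, 5]

  0. MEM→r7 ⇒ go  {1A/2Mu/1Ld/1B | 4r 3w}
  1. MEM→r5 ⇒ go  {1A/2Mu/0Ld/1B | 3r 2w}
  2. MEM→r0 ⇒ no(FU)  {1A/2Mu/0Ld/1B | 3r 2w}
  3. ALU→r7 ⇒ no(WAW)  {1A/2Mu/0Ld/1B | 3r 2w}
  4. MEM→r7 ⇒ no(FU)  {1A/2Mu/0Ld/1B | 3r 2w}
  5. BR ⇒ go  {1A/2Mu/0Ld/0B | 1r 2w}
  6. BR ⇒ no(FU)  {1A/2Mu/0Ld/0B | 1r 2w}
  7. ALU→r5 ⇒ no(WAW)  {1A/2Mu/0Ld/0B | 1r 2w}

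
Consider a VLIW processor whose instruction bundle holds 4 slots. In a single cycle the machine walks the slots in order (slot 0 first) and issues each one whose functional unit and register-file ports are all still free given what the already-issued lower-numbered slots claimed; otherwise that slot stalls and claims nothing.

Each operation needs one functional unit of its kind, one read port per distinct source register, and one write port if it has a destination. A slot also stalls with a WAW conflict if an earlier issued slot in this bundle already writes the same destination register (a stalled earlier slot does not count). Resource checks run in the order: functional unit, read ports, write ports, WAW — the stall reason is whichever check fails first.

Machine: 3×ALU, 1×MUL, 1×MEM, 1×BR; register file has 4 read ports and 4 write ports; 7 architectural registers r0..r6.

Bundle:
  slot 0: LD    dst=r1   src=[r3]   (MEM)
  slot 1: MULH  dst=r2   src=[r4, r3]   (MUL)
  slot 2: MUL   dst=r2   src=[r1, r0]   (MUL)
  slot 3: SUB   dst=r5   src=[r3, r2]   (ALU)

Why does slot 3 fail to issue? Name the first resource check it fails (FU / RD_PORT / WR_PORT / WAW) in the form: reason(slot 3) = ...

#0 MEM src=r3 dispatched  <A:3 Mu:1 Ld:0 B:1 rd:3 wr:3>
#1 MUL src=r4,r3 dispatched  <A:3 Mu:0 Ld:0 B:1 rd:1 wr:2>
#2 MUL src=r1,r0 held:FU  <A:3 Mu:0 Ld:0 B:1 rd:1 wr:2>
#3 ALU src=r3,r2 held:RD_PORT  <A:3 Mu:0 Ld:0 B:1 rd:1 wr:2>

reason(slot 3) = RD_PORT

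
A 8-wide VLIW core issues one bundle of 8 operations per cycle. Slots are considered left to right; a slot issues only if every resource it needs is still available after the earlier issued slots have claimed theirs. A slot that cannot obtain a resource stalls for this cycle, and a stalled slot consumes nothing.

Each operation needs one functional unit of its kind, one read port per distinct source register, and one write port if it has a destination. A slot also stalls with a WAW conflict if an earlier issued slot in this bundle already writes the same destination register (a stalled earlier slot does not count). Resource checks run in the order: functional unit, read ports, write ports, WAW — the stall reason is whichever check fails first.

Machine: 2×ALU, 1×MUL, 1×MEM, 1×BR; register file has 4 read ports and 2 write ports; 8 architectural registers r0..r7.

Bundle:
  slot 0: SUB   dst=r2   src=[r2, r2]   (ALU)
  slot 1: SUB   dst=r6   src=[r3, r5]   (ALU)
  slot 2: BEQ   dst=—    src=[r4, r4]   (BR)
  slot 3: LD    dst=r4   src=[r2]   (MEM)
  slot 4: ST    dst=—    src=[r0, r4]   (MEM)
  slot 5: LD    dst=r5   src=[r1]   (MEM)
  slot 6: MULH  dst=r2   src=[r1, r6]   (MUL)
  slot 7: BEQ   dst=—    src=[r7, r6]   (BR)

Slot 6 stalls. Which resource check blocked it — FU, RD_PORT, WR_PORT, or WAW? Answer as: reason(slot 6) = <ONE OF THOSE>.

reason(slot 6) = RD_PORT

(0) want 1×ALU +1rd +1wr — yes → AL1|MU1|ME1|BR1|rd3|wr1
(1) want 1×ALU +2rd +1wr — yes → AL0|MU1|ME1|BR1|rd1|wr0
(2) want 1×BR +1rd +0wr — yes → AL0|MU1|ME1|BR0|rd0|wr0
(3) want 1×MEM +1rd +1wr — RD_PORT → AL0|MU1|ME1|BR0|rd0|wr0
(4) want 1×MEM +2rd +0wr — RD_PORT → AL0|MU1|ME1|BR0|rd0|wr0
(5) want 1×MEM +1rd +1wr — RD_PORT → AL0|MU1|ME1|BR0|rd0|wr0
(6) want 1×MUL +2rd +1wr — RD_PORT → AL0|MU1|ME1|BR0|rd0|wr0
(7) want 1×BR +2rd +0wr — FU → AL0|MU1|ME1|BR0|rd0|wr0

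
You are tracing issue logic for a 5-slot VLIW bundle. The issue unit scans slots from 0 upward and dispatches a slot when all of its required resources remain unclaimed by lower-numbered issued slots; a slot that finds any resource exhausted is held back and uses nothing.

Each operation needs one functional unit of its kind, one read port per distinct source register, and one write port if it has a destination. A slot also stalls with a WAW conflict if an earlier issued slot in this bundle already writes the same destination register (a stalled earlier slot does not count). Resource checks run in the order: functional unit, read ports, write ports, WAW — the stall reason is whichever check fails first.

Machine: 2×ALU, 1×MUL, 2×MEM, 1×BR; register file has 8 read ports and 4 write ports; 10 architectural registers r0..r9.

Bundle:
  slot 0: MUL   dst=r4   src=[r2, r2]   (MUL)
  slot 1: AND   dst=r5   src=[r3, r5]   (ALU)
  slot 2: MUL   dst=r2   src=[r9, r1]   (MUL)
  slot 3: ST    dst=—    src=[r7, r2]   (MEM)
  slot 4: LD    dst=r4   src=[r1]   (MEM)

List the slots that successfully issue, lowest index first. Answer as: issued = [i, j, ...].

#0 MUL src=r2,r2 dispatched  <A:2 Mu:0 Ld:2 B:1 rd:7 wr:3>
#1 ALU src=r3,r5 dispatched  <A:1 Mu:0 Ld:2 B:1 rd:5 wr:2>
#2 MUL src=r9,r1 held:FU  <A:1 Mu:0 Ld:2 B:1 rd:5 wr:2>
#3 MEM src=r7,r2 dispatched  <A:1 Mu:0 Ld:1 B:1 rd:3 wr:2>
#4 MEM src=r1 held:WAW  <A:1 Mu:0 Ld:1 B:1 rd:3 wr:2>

issued = [0, 1, 3]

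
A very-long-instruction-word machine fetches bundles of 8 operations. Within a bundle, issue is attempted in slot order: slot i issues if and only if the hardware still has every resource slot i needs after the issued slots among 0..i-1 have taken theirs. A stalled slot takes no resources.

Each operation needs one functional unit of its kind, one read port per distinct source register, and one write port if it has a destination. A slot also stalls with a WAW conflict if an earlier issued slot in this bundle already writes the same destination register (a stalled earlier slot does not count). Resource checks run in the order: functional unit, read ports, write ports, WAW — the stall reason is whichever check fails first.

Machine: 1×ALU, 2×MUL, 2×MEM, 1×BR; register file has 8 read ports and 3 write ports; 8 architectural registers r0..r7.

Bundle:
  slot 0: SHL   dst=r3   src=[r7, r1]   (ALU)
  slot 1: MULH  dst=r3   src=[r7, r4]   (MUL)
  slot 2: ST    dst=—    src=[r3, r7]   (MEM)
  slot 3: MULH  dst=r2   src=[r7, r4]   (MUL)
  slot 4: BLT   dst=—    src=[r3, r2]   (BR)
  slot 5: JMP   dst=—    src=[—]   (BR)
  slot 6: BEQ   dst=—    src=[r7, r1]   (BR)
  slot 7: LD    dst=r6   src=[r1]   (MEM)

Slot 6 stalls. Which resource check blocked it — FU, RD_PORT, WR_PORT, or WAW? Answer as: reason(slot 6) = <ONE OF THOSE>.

slot 0 (ALU): ISSUE — free A0,Mu2,Ld2,B1 rp6 wp2
slot 1 (MUL): stall WAW — free A0,Mu2,Ld2,B1 rp6 wp2
slot 2 (MEM): ISSUE — free A0,Mu2,Ld1,B1 rp4 wp2
slot 3 (MUL): ISSUE — free A0,Mu1,Ld1,B1 rp2 wp1
slot 4 (BR): ISSUE — free A0,Mu1,Ld1,B0 rp0 wp1
slot 5 (BR): stall FU — free A0,Mu1,Ld1,B0 rp0 wp1
slot 6 (BR): stall FU — free A0,Mu1,Ld1,B0 rp0 wp1
slot 7 (MEM): stall RD_PORT — free A0,Mu1,Ld1,B0 rp0 wp1

reason(slot 6) = FU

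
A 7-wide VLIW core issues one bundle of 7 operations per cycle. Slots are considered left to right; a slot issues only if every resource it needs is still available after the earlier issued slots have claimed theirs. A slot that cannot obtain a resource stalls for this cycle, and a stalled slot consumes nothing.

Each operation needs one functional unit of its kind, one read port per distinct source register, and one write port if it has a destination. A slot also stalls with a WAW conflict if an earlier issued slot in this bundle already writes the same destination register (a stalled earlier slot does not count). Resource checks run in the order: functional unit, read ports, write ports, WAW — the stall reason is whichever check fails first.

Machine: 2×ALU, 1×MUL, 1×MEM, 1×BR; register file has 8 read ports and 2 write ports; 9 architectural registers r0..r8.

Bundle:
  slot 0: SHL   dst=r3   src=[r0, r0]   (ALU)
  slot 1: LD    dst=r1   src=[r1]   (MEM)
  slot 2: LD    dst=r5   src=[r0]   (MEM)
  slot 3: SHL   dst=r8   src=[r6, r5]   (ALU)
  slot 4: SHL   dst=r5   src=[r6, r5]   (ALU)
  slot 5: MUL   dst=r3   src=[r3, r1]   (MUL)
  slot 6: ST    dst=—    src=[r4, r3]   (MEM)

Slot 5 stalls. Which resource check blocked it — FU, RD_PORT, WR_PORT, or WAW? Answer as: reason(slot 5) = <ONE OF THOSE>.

(0) want 1×ALU +1rd +1wr — yes → AL1|MU1|ME1|BR1|rd7|wr1
(1) want 1×MEM +1rd +1wr — yes → AL1|MU1|ME0|BR1|rd6|wr0
(2) want 1×MEM +1rd +1wr — FU → AL1|MU1|ME0|BR1|rd6|wr0
(3) want 1×ALU +2rd +1wr — WR_PORT → AL1|MU1|ME0|BR1|rd6|wr0
(4) want 1×ALU +2rd +1wr — WR_PORT → AL1|MU1|ME0|BR1|rd6|wr0
(5) want 1×MUL +2rd +1wr — WR_PORT → AL1|MU1|ME0|BR1|rd6|wr0
(6) want 1×MEM +2rd +0wr — FU → AL1|MU1|ME0|BR1|rd6|wr0

reason(slot 5) = WR_PORT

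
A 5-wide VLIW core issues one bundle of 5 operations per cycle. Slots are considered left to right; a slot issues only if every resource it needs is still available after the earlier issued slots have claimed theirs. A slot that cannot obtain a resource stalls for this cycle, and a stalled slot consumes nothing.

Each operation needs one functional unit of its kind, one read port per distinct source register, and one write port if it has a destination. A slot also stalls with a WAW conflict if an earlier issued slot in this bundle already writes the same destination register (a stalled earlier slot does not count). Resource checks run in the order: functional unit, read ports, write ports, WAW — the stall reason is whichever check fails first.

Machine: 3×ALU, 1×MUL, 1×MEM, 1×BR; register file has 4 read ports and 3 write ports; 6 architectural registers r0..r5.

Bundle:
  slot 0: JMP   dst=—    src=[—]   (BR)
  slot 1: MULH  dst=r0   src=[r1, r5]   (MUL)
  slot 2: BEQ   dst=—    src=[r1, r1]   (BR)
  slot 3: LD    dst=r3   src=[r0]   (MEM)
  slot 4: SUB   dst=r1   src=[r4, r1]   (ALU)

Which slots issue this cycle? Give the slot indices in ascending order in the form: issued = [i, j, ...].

[0] BR needs rd=0 wr=0: ok; after: ALU=3 MUL=1 MEM=1 BR=0, R=4, W=3
[1] MUL needs rd=2 wr=1: ok; after: ALU=3 MUL=0 MEM=1 BR=0, R=2, W=2
[2] BR needs rd=1 wr=0: FU; after: ALU=3 MUL=0 MEM=1 BR=0, R=2, W=2
[3] MEM needs rd=1 wr=1: ok; after: ALU=3 MUL=0 MEM=0 BR=0, R=1, W=1
[4] ALU needs rd=2 wr=1: RD_PORT; after: ALU=3 MUL=0 MEM=0 BR=0, R=1, W=1

issued = [0, 1, 3]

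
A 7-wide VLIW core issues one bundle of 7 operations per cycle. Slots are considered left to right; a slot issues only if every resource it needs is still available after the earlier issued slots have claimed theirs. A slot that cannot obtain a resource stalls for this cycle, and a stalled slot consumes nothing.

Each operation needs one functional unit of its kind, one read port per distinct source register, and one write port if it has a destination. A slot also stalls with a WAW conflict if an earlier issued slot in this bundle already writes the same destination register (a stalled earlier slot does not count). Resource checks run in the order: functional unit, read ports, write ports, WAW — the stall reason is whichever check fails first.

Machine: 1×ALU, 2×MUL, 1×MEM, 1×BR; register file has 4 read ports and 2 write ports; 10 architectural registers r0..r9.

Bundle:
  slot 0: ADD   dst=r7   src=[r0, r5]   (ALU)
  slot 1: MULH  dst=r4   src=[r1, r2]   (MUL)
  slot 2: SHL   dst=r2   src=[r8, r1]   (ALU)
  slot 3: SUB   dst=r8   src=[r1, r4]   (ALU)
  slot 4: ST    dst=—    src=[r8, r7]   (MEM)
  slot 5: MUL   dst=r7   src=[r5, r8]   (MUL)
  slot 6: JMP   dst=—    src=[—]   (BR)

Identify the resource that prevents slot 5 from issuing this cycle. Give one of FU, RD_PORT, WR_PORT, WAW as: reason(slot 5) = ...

#0 ALU src=r0,r5 dispatched  <A:0 Mu:2 Ld:1 B:1 rd:2 wr:1>
#1 MUL src=r1,r2 dispatched  <A:0 Mu:1 Ld:1 B:1 rd:0 wr:0>
#2 ALU src=r8,r1 held:FU  <A:0 Mu:1 Ld:1 B:1 rd:0 wr:0>
#3 ALU src=r1,r4 held:FU  <A:0 Mu:1 Ld:1 B:1 rd:0 wr:0>
#4 MEM src=r8,r7 held:RD_PORT  <A:0 Mu:1 Ld:1 B:1 rd:0 wr:0>
#5 MUL src=r5,r8 held:RD_PORT  <A:0 Mu:1 Ld:1 B:1 rd:0 wr:0>
#6 BR src=- dispatched  <A:0 Mu:1 Ld:1 B:0 rd:0 wr:0>

reason(slot 5) = RD_PORT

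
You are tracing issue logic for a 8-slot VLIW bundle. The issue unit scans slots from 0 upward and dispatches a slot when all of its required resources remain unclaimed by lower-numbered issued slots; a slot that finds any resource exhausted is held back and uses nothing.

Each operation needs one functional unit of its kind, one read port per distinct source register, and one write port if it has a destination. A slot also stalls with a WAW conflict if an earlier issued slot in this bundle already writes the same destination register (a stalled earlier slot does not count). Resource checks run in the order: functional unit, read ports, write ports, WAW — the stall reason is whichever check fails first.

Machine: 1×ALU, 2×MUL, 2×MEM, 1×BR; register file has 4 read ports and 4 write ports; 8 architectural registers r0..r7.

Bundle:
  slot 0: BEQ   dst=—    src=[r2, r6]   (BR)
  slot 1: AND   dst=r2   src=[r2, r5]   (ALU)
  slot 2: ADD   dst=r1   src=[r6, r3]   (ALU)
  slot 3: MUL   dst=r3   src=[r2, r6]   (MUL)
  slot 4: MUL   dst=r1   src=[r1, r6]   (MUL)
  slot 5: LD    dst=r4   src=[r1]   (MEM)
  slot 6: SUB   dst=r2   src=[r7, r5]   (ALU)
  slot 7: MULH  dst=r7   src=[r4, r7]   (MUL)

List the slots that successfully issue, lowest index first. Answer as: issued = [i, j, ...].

[0] BR needs rd=2 wr=0: ok; after: ALU=1 MUL=2 MEM=2 BR=0, R=2, W=4
[1] ALU needs rd=2 wr=1: ok; after: ALU=0 MUL=2 MEM=2 BR=0, R=0, W=3
[2] ALU needs rd=2 wr=1: FU; after: ALU=0 MUL=2 MEM=2 BR=0, R=0, W=3
[3] MUL needs rd=2 wr=1: RD_PORT; after: ALU=0 MUL=2 MEM=2 BR=0, R=0, W=3
[4] MUL needs rd=2 wr=1: RD_PORT; after: ALU=0 MUL=2 MEM=2 BR=0, R=0, W=3
[5] MEM needs rd=1 wr=1: RD_PORT; after: ALU=0 MUL=2 MEM=2 BR=0, R=0, W=3
[6] ALU needs rd=2 wr=1: FU; after: ALU=0 MUL=2 MEM=2 BR=0, R=0, W=3
[7] MUL needs rd=2 wr=1: RD_PORT; after: ALU=0 MUL=2 MEM=2 BR=0, R=0, W=3

issued = [0, 1]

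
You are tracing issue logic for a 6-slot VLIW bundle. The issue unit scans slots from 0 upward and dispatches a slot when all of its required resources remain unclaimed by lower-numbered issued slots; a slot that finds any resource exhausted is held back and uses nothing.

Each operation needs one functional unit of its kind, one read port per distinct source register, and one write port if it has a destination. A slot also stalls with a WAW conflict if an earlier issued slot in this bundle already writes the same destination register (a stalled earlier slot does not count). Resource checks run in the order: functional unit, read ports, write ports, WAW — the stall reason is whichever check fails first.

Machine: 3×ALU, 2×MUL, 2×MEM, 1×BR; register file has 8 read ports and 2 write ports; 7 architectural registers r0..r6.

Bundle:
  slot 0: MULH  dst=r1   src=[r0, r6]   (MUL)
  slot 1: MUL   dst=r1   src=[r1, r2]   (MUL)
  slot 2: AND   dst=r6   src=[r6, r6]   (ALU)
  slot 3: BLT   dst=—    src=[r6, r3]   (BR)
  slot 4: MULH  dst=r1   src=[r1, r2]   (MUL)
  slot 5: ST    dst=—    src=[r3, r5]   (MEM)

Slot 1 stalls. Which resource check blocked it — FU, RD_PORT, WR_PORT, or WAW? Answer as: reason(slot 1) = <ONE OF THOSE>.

slot 0 (MUL): ISSUE — free A3,Mu1,Ld2,B1 rp6 wp1
slot 1 (MUL): stall WAW — free A3,Mu1,Ld2,B1 rp6 wp1
slot 2 (ALU): ISSUE — free A2,Mu1,Ld2,B1 rp5 wp0
slot 3 (BR): ISSUE — free A2,Mu1,Ld2,B0 rp3 wp0
slot 4 (MUL): stall WR_PORT — free A2,Mu1,Ld2,B0 rp3 wp0
slot 5 (MEM): ISSUE — free A2,Mu1,Ld1,B0 rp1 wp0

reason(slot 1) = WAW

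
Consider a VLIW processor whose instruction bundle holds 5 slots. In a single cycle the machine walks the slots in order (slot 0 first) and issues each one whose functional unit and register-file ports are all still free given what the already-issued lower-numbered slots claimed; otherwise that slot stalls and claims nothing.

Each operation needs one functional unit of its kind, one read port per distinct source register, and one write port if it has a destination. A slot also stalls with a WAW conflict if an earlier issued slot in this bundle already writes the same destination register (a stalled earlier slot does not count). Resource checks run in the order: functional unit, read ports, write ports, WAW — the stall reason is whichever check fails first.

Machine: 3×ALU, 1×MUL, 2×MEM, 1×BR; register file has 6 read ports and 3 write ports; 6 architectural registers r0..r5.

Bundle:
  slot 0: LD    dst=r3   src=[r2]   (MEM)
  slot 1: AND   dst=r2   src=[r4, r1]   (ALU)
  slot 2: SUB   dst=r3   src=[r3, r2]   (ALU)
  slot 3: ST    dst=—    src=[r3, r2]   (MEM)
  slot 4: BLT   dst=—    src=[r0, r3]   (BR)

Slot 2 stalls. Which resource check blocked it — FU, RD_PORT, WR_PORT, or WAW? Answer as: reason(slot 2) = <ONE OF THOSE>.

#0 MEM src=r2 dispatched  <A:3 Mu:1 Ld:1 B:1 rd:5 wr:2>
#1 ALU src=r4,r1 dispatched  <A:2 Mu:1 Ld:1 B:1 rd:3 wr:1>
#2 ALU src=r3,r2 held:WAW  <A:2 Mu:1 Ld:1 B:1 rd:3 wr:1>
#3 MEM src=r3,r2 dispatched  <A:2 Mu:1 Ld:0 B:1 rd:1 wr:1>
#4 BR src=r0,r3 held:RD_PORT  <A:2 Mu:1 Ld:0 B:1 rd:1 wr:1>

reason(slot 2) = WAW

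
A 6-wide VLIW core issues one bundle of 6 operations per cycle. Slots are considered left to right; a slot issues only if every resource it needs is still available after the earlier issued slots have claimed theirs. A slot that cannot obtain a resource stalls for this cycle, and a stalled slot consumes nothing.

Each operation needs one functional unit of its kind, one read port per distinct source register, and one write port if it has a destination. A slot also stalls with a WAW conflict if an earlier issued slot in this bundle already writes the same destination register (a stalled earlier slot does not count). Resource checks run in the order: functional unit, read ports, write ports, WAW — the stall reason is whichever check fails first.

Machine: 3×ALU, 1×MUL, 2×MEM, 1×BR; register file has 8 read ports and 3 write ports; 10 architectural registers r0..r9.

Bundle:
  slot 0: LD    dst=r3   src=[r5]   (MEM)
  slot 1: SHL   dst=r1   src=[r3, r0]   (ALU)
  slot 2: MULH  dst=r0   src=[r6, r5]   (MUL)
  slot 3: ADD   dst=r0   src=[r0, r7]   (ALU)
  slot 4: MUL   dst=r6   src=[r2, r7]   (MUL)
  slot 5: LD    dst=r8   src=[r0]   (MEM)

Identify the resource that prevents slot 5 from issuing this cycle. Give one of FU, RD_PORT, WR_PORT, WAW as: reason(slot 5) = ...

reason(slot 5) = WR_PORT

#0 MEM src=r5 dispatched  <A:3 Mu:1 Ld:1 B:1 rd:7 wr:2>
#1 ALU src=r3,r0 dispatched  <A:2 Mu:1 Ld:1 B:1 rd:5 wr:1>
#2 MUL src=r6,r5 dispatched  <A:2 Mu:0 Ld:1 B:1 rd:3 wr:0>
#3 ALU src=r0,r7 held:WR_PORT  <A:2 Mu:0 Ld:1 B:1 rd:3 wr:0>
#4 MUL src=r2,r7 held:FU  <A:2 Mu:0 Ld:1 B:1 rd:3 wr:0>
#5 MEM src=r0 held:WR_PORT  <A:2 Mu:0 Ld:1 B:1 rd:3 wr:0>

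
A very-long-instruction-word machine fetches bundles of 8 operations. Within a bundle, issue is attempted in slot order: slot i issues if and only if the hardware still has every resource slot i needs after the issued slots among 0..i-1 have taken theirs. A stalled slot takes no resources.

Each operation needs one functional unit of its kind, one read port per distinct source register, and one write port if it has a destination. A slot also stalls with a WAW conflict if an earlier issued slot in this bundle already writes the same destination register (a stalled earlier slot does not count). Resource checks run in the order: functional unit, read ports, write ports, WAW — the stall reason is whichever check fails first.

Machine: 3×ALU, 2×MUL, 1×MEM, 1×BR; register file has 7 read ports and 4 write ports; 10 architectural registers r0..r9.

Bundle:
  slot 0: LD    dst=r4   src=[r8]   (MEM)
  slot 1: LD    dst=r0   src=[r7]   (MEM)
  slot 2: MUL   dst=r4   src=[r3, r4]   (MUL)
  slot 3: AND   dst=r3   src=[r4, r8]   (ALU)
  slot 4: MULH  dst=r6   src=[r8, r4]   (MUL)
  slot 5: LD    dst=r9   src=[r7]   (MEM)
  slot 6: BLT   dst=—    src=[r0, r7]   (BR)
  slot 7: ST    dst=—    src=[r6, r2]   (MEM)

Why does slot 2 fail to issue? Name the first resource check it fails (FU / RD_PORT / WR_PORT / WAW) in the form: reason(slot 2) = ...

slot 0 (MEM): ISSUE — free A3,Mu2,Ld0,B1 rp6 wp3
slot 1 (MEM): stall FU — free A3,Mu2,Ld0,B1 rp6 wp3
slot 2 (MUL): stall WAW — free A3,Mu2,Ld0,B1 rp6 wp3
slot 3 (ALU): ISSUE — free A2,Mu2,Ld0,B1 rp4 wp2
slot 4 (MUL): ISSUE — free A2,Mu1,Ld0,B1 rp2 wp1
slot 5 (MEM): stall FU — free A2,Mu1,Ld0,B1 rp2 wp1
slot 6 (BR): ISSUE — free A2,Mu1,Ld0,B0 rp0 wp1
slot 7 (MEM): stall FU — free A2,Mu1,Ld0,B0 rp0 wp1

reason(slot 2) = WAW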